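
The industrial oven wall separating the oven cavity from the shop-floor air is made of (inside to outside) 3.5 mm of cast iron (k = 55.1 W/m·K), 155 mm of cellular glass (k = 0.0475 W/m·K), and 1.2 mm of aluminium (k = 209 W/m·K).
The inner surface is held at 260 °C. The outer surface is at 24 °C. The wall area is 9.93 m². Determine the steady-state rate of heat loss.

Treating each layer as a thermal resistance in series:
R_cast iron = L/(kA) = 0.0035/(55.1×9.93) = 6.397×10^-6 K/W
R_cellular glass = L/(kA) = 0.155/(0.0475×9.93) = 0.3286 K/W
R_aluminium = L/(kA) = 0.0012/(209×9.93) = 5.782×10^-7 K/W
R_total = 0.3286 K/W
Q = ΔT / R_total = 236 / 0.3286

Q ≈ 718 W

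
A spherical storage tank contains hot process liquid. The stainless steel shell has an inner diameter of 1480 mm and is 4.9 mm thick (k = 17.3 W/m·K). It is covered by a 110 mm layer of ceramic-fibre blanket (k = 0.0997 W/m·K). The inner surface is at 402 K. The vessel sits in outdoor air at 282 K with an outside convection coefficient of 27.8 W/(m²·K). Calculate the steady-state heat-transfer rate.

Q ≈ 846 W

Each spherical layer contributes R = (1/r_i − 1/r_o)/(4πk):
R_stainless steel shell = (1/0.74 − 1/0.7449)/(4π×17.3) = 4.089×10^-5 K/W
R_ceramic-fibre blanket = (1/0.7449 − 1/0.8549)/(4π×0.0997) = 0.1379 K/W
R_outer film = 1/(h·4πr_o²) = 1/(27.8×4π×0.8549²) = 0.003917 K/W
R_total = 0.1418 K/W
Q = ΔT/R_total = 120/0.1418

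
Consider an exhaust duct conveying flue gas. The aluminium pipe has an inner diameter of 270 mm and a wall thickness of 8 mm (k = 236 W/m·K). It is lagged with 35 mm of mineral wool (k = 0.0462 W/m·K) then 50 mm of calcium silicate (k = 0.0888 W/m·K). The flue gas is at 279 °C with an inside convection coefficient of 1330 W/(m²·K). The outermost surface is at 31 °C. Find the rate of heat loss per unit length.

For a radial system each layer contributes R = ln(r_out/r_in)/(2πkL); films add R = 1/(hA).
R_inner film = 1/(h_i·2πr₁L) = 1/(1330×2π×0.135×1) = 8.864×10^-4 K/W
R_aluminium pipe wall = ln(143/135)/(2π×236×1) = 3.882×10^-5 K/W
R_mineral wool = ln(178/143)/(2π×0.0462×1) = 0.7542 K/W
R_calcium silicate = ln(228/178)/(2π×0.0888×1) = 0.4437 K/W
R_total = 1.199 K/W
Q = ΔT/R_total = 248/1.199

q′ ≈ 207 W/m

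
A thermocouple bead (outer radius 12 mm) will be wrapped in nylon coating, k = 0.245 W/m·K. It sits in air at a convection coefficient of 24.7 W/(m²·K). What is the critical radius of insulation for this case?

r_cr ≈ 19.8 mm

For a sphere r_cr = 2k/h = 2×0.245/24.7
r_cr = 19.8 mm; since the bare radius (12 mm) is below r_cr, adding a thin layer of insulation will *increase* heat loss.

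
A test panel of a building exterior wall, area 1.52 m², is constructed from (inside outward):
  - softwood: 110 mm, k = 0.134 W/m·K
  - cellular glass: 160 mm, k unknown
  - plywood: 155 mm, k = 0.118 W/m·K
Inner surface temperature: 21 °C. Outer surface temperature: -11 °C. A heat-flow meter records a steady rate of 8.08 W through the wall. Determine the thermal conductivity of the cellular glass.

Treating each layer as a thermal resistance in series:
R_softwood = L/(kA) = 0.11/(0.134×1.52) = 0.5401 K/W
R_plywood = L/(kA) = 0.155/(0.118×1.52) = 0.8642 K/W
Sum of known resistances R_other = 1.404 K/W
Total R = ΔT/Q = 32/8.08 = 3.96 K/W
R_cellular glass = R_total − R_other = 2.556 K/W
k = L/(R·A) = 0.16/(2.556×1.52)

k ≈ 0.0412 W/(m·K)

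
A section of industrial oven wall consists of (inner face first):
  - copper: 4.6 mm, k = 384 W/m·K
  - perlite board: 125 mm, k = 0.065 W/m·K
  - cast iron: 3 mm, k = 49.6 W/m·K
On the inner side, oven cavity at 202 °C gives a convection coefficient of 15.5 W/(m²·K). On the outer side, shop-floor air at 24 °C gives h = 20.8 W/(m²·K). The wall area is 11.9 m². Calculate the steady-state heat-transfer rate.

Thermal resistances in series:
R_inner film = 1/(h_i·A) = 1/(15.5×11.9) = 0.005422 K/W
R_copper = L/(kA) = 0.0046/(384×11.9) = 1.007×10^-6 K/W
R_perlite board = L/(kA) = 0.125/(0.065×11.9) = 0.1616 K/W
R_cast iron = L/(kA) = 0.003/(49.6×11.9) = 5.083×10^-6 K/W
R_outer film = 1/(h_o·A) = 1/(20.8×11.9) = 0.00404 K/W
R_total = 0.1711 K/W
Q = ΔT / R_total = 178 / 0.1711

Q ≈ 1040 W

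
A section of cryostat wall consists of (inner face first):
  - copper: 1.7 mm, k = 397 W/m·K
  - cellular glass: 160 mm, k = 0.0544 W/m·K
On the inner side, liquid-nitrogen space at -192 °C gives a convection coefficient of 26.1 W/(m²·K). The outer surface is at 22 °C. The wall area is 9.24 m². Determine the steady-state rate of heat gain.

Q ≈ 664 W

Using the resistance-network approach (series):
R_inner film = 1/(h_i·A) = 1/(26.1×9.24) = 0.004147 K/W
R_copper = L/(kA) = 0.0017/(397×9.24) = 4.634×10^-7 K/W
R_cellular glass = L/(kA) = 0.16/(0.0544×9.24) = 0.3183 K/W
R_total = 0.3225 K/W
Q = ΔT / R_total = 214 / 0.3225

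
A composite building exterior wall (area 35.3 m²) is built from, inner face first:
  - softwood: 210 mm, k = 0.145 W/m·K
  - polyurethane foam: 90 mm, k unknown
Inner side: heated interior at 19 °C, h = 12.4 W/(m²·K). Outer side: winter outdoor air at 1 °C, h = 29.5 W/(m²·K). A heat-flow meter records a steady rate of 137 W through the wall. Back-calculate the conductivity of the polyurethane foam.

Series thermal resistances:
R_inner film = 1/(h_i·A) = 1/(12.4×35.3) = 0.002285 K/W
R_softwood = L/(kA) = 0.21/(0.145×35.3) = 0.04103 K/W
R_outer film = 1/(h_o·A) = 1/(29.5×35.3) = 9.603×10^-4 K/W
Sum of known resistances R_other = 0.04427 K/W
Total R = ΔT/Q = 18/137 = 0.1314 K/W
R_polyurethane foam = R_total − R_other = 0.08711 K/W
k = L/(R·A) = 0.09/(0.08711×35.3)

k ≈ 0.0293 W/(m·K)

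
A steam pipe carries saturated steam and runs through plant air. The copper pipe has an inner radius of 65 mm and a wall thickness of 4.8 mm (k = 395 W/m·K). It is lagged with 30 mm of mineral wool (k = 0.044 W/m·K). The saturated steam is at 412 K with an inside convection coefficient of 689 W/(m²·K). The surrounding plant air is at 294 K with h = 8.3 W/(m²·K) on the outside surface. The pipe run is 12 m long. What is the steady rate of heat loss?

Q ≈ 951 W

Per-layer cylindrical resistances, series-summed:
R_inner film = 1/(h_i·2πr₁L) = 1/(689×2π×0.065×12) = 2.961×10^-4 K/W
R_copper pipe wall = ln(69.8/65)/(2π×395×12) = 2.392×10^-6 K/W
R_mineral wool = ln(99.8/69.8)/(2π×0.044×12) = 0.1078 K/W
R_outer film = 1/(h_o·2πr_oL) = 1/(8.3×2π×0.0998×12) = 0.01601 K/W
R_total = 0.1241 K/W
Q = ΔT/R_total = 118/0.1241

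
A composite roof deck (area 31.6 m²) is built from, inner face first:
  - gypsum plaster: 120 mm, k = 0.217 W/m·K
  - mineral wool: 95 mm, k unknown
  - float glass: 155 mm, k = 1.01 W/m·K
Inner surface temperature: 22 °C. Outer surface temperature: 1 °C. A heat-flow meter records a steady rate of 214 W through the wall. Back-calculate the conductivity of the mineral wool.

k ≈ 0.0397 W/(m·K)

Treating each layer as a thermal resistance in series:
R_gypsum plaster = L/(kA) = 0.12/(0.217×31.6) = 0.0175 K/W
R_float glass = L/(kA) = 0.155/(1.01×31.6) = 0.004856 K/W
Sum of known resistances R_other = 0.02236 K/W
Total R = ΔT/Q = 21/214 = 0.09813 K/W
R_mineral wool = R_total − R_other = 0.07577 K/W
k = L/(R·A) = 0.095/(0.07577×31.6)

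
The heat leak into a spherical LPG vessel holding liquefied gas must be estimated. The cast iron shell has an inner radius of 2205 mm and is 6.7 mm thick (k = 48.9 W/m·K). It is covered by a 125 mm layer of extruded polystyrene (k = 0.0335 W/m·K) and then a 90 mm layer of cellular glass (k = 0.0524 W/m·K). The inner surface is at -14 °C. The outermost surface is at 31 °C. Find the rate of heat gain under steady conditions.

Q ≈ 552 W

For a spherical shell R = (1/r₁ − 1/r₂)/(4πk); film R = 1/(h·4πr²). In series:
R_cast iron shell = (1/2.205 − 1/2.2117)/(4π×48.9) = 2.236×10^-6 K/W
R_extruded polystyrene = (1/2.2117 − 1/2.3367)/(4π×0.0335) = 0.05745 K/W
R_cellular glass = (1/2.3367 − 1/2.4267)/(4π×0.0524) = 0.0241 K/W
R_total = 0.08156 K/W
Q = ΔT/R_total = 45/0.08156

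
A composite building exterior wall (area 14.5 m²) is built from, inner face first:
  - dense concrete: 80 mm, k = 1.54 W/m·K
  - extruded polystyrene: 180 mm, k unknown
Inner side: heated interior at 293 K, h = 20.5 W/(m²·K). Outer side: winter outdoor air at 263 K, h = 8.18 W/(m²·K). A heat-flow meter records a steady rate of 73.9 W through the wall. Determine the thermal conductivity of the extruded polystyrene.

k ≈ 0.0318 W/(m·K)

Series thermal resistances:
R_inner film = 1/(h_i·A) = 1/(20.5×14.5) = 0.003364 K/W
R_dense concrete = L/(kA) = 0.08/(1.54×14.5) = 0.003583 K/W
R_outer film = 1/(h_o·A) = 1/(8.18×14.5) = 0.008431 K/W
Sum of known resistances R_other = 0.01538 K/W
Total R = ΔT/Q = 30/73.9 = 0.406 K/W
R_extruded polystyrene = R_total − R_other = 0.3906 K/W
k = L/(R·A) = 0.18/(0.3906×14.5)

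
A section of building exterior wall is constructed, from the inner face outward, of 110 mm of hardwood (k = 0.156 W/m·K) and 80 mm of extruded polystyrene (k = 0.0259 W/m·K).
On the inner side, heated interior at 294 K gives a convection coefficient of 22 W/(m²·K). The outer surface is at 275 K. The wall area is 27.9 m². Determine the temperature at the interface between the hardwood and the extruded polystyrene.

Thermal resistances in series:
R_inner film = 1/(h_i·A) = 1/(22×27.9) = 0.001629 K/W
R_hardwood = L/(kA) = 0.11/(0.156×27.9) = 0.02527 K/W
R_extruded polystyrene = L/(kA) = 0.08/(0.0259×27.9) = 0.1107 K/W
R_total = 0.1376 K/W;  Q = ΔT/R_total = 19/0.1376 = 138.1 W
T_interface = T_inner − Q·ΣR(inner→interface) = 294 − 138×0.0269

T ≈ 290 K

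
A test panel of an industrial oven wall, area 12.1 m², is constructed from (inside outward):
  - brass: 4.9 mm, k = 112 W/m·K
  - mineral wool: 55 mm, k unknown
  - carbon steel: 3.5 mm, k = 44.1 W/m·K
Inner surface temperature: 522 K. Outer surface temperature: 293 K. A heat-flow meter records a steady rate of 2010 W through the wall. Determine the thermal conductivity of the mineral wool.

k ≈ 0.0399 W/(m·K)

Using the resistance-network approach (series):
R_brass = L/(kA) = 0.0049/(112×12.1) = 3.616×10^-6 K/W
R_carbon steel = L/(kA) = 0.0035/(44.1×12.1) = 6.559×10^-6 K/W
Sum of known resistances R_other = 1.017×10^-5 K/W
Total R = ΔT/Q = 229/2010 = 0.1139 K/W
R_mineral wool = R_total − R_other = 0.1139 K/W
k = L/(R·A) = 0.055/(0.1139×12.1)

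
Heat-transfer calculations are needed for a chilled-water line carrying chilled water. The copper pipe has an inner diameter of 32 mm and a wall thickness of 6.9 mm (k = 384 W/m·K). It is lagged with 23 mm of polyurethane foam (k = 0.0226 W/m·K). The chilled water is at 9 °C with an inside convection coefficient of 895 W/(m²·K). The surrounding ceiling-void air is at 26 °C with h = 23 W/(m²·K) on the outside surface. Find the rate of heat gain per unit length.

q′ ≈ 3.36 W/m

Treating each annulus and film as a series resistance:
R_inner film = 1/(h_i·2πr₁L) = 1/(895×2π×0.016×1) = 0.01111 K/W
R_copper pipe wall = ln(22.9/16)/(2π×384×1) = 1.486×10^-4 K/W
R_polyurethane foam = ln(45.9/22.9)/(2π×0.0226×1) = 4.897 K/W
R_outer film = 1/(h_o·2πr_oL) = 1/(23×2π×0.0459×1) = 0.1508 K/W
R_total = 5.059 K/W
Q = ΔT/R_total = 17/5.059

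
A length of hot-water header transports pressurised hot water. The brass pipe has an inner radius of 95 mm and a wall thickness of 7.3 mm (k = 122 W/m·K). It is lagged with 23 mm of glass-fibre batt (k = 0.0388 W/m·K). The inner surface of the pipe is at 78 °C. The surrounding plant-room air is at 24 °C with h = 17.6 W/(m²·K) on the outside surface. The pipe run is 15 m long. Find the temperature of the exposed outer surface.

For a radial system each layer contributes R = ln(r_out/r_in)/(2πkL); films add R = 1/(hA).
R_brass pipe wall = ln(102.3/95)/(2π×122×15) = 6.439×10^-6 K/W
R_glass-fibre batt = ln(125.3/102.3)/(2π×0.0388×15) = 0.05546 K/W
R_outer film = 1/(h_o·2πr_oL) = 1/(17.6×2π×0.1253×15) = 0.004811 K/W
R_total = 0.06028 K/W
Q = ΔT/R_total = 54/0.06028
Q = 896 W
T_interface = T_inner − Q·ΣR(inner→interface) = 78 − 896×0.05546

T ≈ 28.3 °C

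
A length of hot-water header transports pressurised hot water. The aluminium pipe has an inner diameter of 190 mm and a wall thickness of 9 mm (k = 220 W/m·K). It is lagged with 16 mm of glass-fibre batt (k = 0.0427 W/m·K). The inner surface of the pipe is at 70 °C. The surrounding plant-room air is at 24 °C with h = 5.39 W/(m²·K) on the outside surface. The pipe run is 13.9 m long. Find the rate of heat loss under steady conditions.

For a radial system each layer contributes R = ln(r_out/r_in)/(2πkL); films add R = 1/(hA).
R_aluminium pipe wall = ln(104/95)/(2π×220×13.9) = 4.711×10^-6 K/W
R_glass-fibre batt = ln(120/104)/(2π×0.0427×13.9) = 0.03837 K/W
R_outer film = 1/(h_o·2πr_oL) = 1/(5.39×2π×0.12×13.9) = 0.0177 K/W
R_total = 0.05608 K/W
Q = ΔT/R_total = 46/0.05608

Q ≈ 820 W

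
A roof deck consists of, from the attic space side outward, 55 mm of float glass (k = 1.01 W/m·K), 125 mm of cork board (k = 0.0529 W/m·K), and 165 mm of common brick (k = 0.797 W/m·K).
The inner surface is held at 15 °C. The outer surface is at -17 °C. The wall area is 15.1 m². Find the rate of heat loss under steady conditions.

Q ≈ 184 W

Using the resistance-network approach (series):
R_float glass = L/(kA) = 0.055/(1.01×15.1) = 0.003606 K/W
R_cork board = L/(kA) = 0.125/(0.0529×15.1) = 0.1565 K/W
R_common brick = L/(kA) = 0.165/(0.797×15.1) = 0.01371 K/W
R_total = 0.1738 K/W
Q = ΔT / R_total = 32 / 0.1738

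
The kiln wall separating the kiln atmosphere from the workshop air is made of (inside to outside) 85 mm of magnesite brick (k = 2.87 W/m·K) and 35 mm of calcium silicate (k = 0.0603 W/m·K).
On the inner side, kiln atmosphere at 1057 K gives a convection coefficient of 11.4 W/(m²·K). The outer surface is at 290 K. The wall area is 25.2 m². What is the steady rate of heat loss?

Q ≈ 27700 W

Using the resistance-network approach (series):
R_inner film = 1/(h_i·A) = 1/(11.4×25.2) = 0.003481 K/W
R_magnesite brick = L/(kA) = 0.085/(2.87×25.2) = 0.001175 K/W
R_calcium silicate = L/(kA) = 0.035/(0.0603×25.2) = 0.02303 K/W
R_total = 0.02769 K/W
Q = ΔT / R_total = 767 / 0.02769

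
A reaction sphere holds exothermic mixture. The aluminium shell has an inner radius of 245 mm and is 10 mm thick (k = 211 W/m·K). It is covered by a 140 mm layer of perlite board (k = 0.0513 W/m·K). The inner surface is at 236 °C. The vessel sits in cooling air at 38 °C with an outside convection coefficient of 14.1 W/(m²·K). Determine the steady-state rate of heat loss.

Radial (spherical) resistances in series:
R_aluminium shell = (1/0.245 − 1/0.255)/(4π×211) = 6.037×10^-5 K/W
R_perlite board = (1/0.255 − 1/0.395)/(4π×0.0513) = 2.156 K/W
R_outer film = 1/(h·4πr_o²) = 1/(14.1×4π×0.395²) = 0.03617 K/W
R_total = 2.192 K/W
Q = ΔT/R_total = 198/2.192

Q ≈ 90.3 W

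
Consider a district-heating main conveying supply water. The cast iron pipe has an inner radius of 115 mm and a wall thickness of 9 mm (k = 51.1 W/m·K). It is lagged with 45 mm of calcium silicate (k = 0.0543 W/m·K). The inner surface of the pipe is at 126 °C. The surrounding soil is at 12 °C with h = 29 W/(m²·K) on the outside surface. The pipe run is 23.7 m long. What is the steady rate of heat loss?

Q ≈ 2870 W

Per-layer cylindrical resistances, series-summed:
R_cast iron pipe wall = ln(124/115)/(2π×51.1×23.7) = 9.902×10^-6 K/W
R_calcium silicate = ln(169/124)/(2π×0.0543×23.7) = 0.03829 K/W
R_outer film = 1/(h_o·2πr_oL) = 1/(29×2π×0.169×23.7) = 0.00137 K/W
R_total = 0.03967 K/W
Q = ΔT/R_total = 114/0.03967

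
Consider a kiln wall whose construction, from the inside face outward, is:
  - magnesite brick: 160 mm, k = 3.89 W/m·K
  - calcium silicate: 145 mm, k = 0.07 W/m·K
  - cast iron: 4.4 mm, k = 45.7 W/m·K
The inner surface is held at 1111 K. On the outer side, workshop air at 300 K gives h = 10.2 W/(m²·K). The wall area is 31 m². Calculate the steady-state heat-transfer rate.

Treating each layer as a thermal resistance in series:
R_magnesite brick = L/(kA) = 0.16/(3.89×31) = 0.001327 K/W
R_calcium silicate = L/(kA) = 0.145/(0.07×31) = 0.06682 K/W
R_cast iron = L/(kA) = 0.0044/(45.7×31) = 3.106×10^-6 K/W
R_outer film = 1/(h_o·A) = 1/(10.2×31) = 0.003163 K/W
R_total = 0.07131 K/W
Q = ΔT / R_total = 811 / 0.07131

Q ≈ 11400 W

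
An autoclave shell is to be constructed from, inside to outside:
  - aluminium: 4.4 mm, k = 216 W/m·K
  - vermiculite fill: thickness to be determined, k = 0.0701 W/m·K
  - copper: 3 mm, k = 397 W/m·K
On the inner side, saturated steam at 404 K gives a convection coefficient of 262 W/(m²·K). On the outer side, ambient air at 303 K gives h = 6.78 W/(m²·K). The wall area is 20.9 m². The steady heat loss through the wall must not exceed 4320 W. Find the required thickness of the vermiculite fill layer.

L ≈ 23.6 mm

Thermal resistances in series:
R_inner film = 1/(h_i·A) = 1/(262×20.9) = 1.826×10^-4 K/W
R_aluminium = L/(kA) = 0.0044/(216×20.9) = 9.747×10^-7 K/W
R_copper = L/(kA) = 0.003/(397×20.9) = 3.616×10^-7 K/W
R_outer film = 1/(h_o·A) = 1/(6.78×20.9) = 0.007057 K/W
Sum of the known resistances R_other = 0.007241 K/W
Required total resistance R_tot = ΔT/Q_allow = 101/4320 = 0.02338 K/W
R_vermiculite fill = R_tot − R_other = 0.01614 K/W
L = R·k·A = 0.01614×0.0701×20.9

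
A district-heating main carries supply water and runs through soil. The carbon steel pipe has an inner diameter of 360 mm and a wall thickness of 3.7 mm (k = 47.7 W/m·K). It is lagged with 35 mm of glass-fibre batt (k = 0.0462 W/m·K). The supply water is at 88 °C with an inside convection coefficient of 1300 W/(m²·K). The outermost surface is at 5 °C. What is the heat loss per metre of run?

Cylindrical conduction, so R = ln(r₂/r₁)/(2πkL) per layer, in series:
R_inner film = 1/(h_i·2πr₁L) = 1/(1300×2π×0.18×1) = 6.801×10^-4 K/W
R_carbon steel pipe wall = ln(183.7/180)/(2π×47.7×1) = 6.789×10^-5 K/W
R_glass-fibre batt = ln(218.7/183.7)/(2π×0.0462×1) = 0.6008 K/W
R_total = 0.6015 K/W
Q = ΔT/R_total = 83/0.6015

q′ ≈ 138 W/m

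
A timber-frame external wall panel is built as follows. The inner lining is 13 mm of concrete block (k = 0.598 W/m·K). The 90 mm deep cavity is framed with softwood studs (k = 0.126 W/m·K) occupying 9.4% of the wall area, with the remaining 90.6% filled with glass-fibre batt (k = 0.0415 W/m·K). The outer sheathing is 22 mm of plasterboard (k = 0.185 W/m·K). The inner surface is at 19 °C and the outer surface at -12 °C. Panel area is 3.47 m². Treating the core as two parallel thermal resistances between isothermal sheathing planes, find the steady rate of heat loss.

Q ≈ 54.9 W

Sheathing layers in series; stud and cavity paths in parallel between them.
R_inner = 0.013/(0.598×3.47) = 0.006265 K/W
R_stud  = 0.09/(0.126×0.094×3.47) = 2.19 K/W
R_cav   = 0.09/(0.0415×0.906×3.47) = 0.6898 K/W
1/R_core = 1/R_stud + 1/R_cav → R_core = 0.5246 K/W
R_outer = 0.022/(0.185×3.47) = 0.03427 K/W
R_total = 0.5651 K/W
Q = ΔT/R_total = 31/0.5651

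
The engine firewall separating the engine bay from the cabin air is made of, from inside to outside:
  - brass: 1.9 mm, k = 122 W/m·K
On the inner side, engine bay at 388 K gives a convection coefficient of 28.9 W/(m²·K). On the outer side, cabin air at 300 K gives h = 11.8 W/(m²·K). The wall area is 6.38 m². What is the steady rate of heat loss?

Q ≈ 4700 W

Thermal resistances in series:
R_inner film = 1/(h_i·A) = 1/(28.9×6.38) = 0.005424 K/W
R_brass = L/(kA) = 0.0019/(122×6.38) = 2.441×10^-6 K/W
R_outer film = 1/(h_o·A) = 1/(11.8×6.38) = 0.01328 K/W
R_total = 0.01871 K/W
Q = ΔT / R_total = 88 / 0.01871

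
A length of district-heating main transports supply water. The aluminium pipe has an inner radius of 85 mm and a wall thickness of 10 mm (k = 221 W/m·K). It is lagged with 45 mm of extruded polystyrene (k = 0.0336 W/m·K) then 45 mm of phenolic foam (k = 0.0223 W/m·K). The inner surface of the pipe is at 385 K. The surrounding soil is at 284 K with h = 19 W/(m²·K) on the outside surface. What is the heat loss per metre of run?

q′ ≈ 26.1 W/m

Treating each annulus and film as a series resistance:
R_aluminium pipe wall = ln(95/85)/(2π×221×1) = 8.01×10^-5 K/W
R_extruded polystyrene = ln(140/95)/(2π×0.0336×1) = 1.837 K/W
R_phenolic foam = ln(185/140)/(2π×0.0223×1) = 1.989 K/W
R_outer film = 1/(h_o·2πr_oL) = 1/(19×2π×0.185×1) = 0.04528 K/W
R_total = 3.871 K/W
Q = ΔT/R_total = 101/3.871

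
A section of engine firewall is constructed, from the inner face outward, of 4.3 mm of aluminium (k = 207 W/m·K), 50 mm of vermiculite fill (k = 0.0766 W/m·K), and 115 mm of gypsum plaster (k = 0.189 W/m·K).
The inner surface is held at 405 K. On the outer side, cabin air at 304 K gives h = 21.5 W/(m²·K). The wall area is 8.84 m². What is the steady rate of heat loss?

Series thermal resistances:
R_aluminium = L/(kA) = 0.0043/(207×8.84) = 2.35×10^-6 K/W
R_vermiculite fill = L/(kA) = 0.05/(0.0766×8.84) = 0.07384 K/W
R_gypsum plaster = L/(kA) = 0.115/(0.189×8.84) = 0.06883 K/W
R_outer film = 1/(h_o·A) = 1/(21.5×8.84) = 0.005261 K/W
R_total = 0.1479 K/W
Q = ΔT / R_total = 101 / 0.1479

Q ≈ 683 W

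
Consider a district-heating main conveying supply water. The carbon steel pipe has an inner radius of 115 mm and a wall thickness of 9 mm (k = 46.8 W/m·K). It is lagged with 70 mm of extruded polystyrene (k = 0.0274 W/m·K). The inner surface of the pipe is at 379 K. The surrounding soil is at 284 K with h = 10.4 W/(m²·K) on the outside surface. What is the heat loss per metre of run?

Cylindrical conduction, so R = ln(r₂/r₁)/(2πkL) per layer, in series:
R_carbon steel pipe wall = ln(124/115)/(2π×46.8×1) = 2.562×10^-4 K/W
R_extruded polystyrene = ln(194/124)/(2π×0.0274×1) = 2.6 K/W
R_outer film = 1/(h_o·2πr_oL) = 1/(10.4×2π×0.194×1) = 0.07888 K/W
R_total = 2.679 K/W
Q = ΔT/R_total = 95/2.679

q′ ≈ 35.5 W/m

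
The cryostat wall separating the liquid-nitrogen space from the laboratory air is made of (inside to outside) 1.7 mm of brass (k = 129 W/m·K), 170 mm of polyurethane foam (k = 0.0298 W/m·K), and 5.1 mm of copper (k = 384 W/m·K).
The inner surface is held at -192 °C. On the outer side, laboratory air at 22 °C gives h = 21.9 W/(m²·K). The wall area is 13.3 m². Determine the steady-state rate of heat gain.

Q ≈ 495 W

Model the wall as resistances in series:
R_brass = L/(kA) = 0.0017/(129×13.3) = 9.908×10^-7 K/W
R_polyurethane foam = L/(kA) = 0.17/(0.0298×13.3) = 0.4289 K/W
R_copper = L/(kA) = 0.0051/(384×13.3) = 9.986×10^-7 K/W
R_outer film = 1/(h_o·A) = 1/(21.9×13.3) = 0.003433 K/W
R_total = 0.4324 K/W
Q = ΔT / R_total = 214 / 0.4324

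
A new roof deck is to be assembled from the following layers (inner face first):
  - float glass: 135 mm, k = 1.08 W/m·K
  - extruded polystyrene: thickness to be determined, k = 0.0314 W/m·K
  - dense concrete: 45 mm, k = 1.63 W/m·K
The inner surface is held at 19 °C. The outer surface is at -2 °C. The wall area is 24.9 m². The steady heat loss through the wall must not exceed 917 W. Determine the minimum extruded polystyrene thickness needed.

Treating each layer as a thermal resistance in series:
R_float glass = L/(kA) = 0.135/(1.08×24.9) = 0.00502 K/W
R_dense concrete = L/(kA) = 0.045/(1.63×24.9) = 0.001109 K/W
Sum of the known resistances R_other = 0.006129 K/W
Required total resistance R_tot = ΔT/Q_allow = 21/917 = 0.0229 K/W
R_extruded polystyrene = R_tot − R_other = 0.01677 K/W
L = R·k·A = 0.01677×0.0314×24.9

L ≈ 13.1 mm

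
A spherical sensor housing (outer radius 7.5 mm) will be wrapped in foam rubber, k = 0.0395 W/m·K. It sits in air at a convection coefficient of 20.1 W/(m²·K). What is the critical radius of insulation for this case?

r_cr ≈ 3.93 mm

For a sphere r_cr = 2k/h = 2×0.0395/20.1
r_cr = 3.93 mm; since the bare radius (7.5 mm) is above r_cr, any added insulation will reduce heat loss.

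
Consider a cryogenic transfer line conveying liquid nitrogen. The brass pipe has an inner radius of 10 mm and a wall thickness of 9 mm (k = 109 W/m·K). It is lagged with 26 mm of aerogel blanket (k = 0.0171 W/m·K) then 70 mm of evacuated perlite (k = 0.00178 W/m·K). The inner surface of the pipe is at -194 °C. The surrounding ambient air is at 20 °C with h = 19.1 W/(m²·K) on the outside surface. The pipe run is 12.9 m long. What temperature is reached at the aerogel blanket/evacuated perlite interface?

T ≈ -175 °C

Per-layer cylindrical resistances, series-summed:
R_brass pipe wall = ln(19/10)/(2π×109×12.9) = 7.265×10^-5 K/W
R_aerogel blanket = ln(45/19)/(2π×0.0171×12.9) = 0.6221 K/W
R_evacuated perlite = ln(115/45)/(2π×0.00178×12.9) = 6.503 K/W
R_outer film = 1/(h_o·2πr_oL) = 1/(19.1×2π×0.115×12.9) = 0.005617 K/W
R_total = 7.131 K/W
Q = ΔT/R_total = 214/7.131
Q = 30 W
T_interface = T_inner + Q·ΣR(inner→interface) = -194 + 30×0.6222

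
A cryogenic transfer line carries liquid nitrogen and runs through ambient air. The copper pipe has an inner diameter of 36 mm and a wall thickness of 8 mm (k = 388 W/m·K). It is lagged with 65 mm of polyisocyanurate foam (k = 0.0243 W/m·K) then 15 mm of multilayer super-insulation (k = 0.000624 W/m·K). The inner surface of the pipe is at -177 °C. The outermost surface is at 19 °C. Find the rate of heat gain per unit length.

q′ ≈ 4.16 W/m

For a radial system each layer contributes R = ln(r_out/r_in)/(2πkL); films add R = 1/(hA).
R_copper pipe wall = ln(26/18)/(2π×388×1) = 1.508×10^-4 K/W
R_polyisocyanurate foam = ln(91/26)/(2π×0.0243×1) = 8.205 K/W
R_multilayer super-insulation = ln(106/91)/(2π×0.000624×1) = 38.92 K/W
R_total = 47.12 K/W
Q = ΔT/R_total = 196/47.12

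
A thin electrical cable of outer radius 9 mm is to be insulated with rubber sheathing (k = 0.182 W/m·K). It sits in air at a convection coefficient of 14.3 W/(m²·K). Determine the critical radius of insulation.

For a cylinder r_cr = k/h = 0.182/14.3
r_cr = 12.7 mm; since the bare radius (9 mm) is below r_cr, adding a thin layer of insulation will *increase* heat loss.

r_cr ≈ 12.7 mm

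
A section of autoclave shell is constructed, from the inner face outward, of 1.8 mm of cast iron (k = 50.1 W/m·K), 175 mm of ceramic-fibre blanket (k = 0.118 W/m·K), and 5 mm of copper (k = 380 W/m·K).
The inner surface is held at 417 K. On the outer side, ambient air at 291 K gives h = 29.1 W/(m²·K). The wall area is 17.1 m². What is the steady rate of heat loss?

Q ≈ 1420 W

Using the resistance-network approach (series):
R_cast iron = L/(kA) = 0.0018/(50.1×17.1) = 2.101×10^-6 K/W
R_ceramic-fibre blanket = L/(kA) = 0.175/(0.118×17.1) = 0.08673 K/W
R_copper = L/(kA) = 0.005/(380×17.1) = 7.695×10^-7 K/W
R_outer film = 1/(h_o·A) = 1/(29.1×17.1) = 0.00201 K/W
R_total = 0.08874 K/W
Q = ΔT / R_total = 126 / 0.08874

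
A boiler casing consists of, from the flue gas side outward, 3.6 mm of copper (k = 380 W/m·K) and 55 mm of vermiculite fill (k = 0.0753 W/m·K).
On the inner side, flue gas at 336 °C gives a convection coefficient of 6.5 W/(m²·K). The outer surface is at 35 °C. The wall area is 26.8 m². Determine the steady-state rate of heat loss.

Model the wall as resistances in series:
R_inner film = 1/(h_i·A) = 1/(6.5×26.8) = 0.005741 K/W
R_copper = L/(kA) = 0.0036/(380×26.8) = 3.535×10^-7 K/W
R_vermiculite fill = L/(kA) = 0.055/(0.0753×26.8) = 0.02725 K/W
R_total = 0.033 K/W
Q = ΔT / R_total = 301 / 0.033

Q ≈ 9120 W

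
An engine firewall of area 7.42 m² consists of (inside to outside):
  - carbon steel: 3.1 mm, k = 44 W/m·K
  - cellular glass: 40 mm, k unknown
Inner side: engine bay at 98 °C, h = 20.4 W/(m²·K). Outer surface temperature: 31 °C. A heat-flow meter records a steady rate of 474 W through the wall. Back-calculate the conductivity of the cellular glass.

k ≈ 0.04 W/(m·K)

Treating each layer as a thermal resistance in series:
R_inner film = 1/(h_i·A) = 1/(20.4×7.42) = 0.006606 K/W
R_carbon steel = L/(kA) = 0.0031/(44×7.42) = 9.495×10^-6 K/W
Sum of known resistances R_other = 0.006616 K/W
Total R = ΔT/Q = 67/474 = 0.1414 K/W
R_cellular glass = R_total − R_other = 0.1347 K/W
k = L/(R·A) = 0.04/(0.1347×7.42)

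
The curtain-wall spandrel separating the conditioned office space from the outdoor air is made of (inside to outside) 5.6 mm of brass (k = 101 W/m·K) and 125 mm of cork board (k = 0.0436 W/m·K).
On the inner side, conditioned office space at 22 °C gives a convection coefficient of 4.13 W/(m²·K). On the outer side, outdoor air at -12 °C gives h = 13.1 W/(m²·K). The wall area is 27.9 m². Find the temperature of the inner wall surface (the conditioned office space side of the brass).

Treating each layer as a thermal resistance in series:
R_inner film = 1/(h_i·A) = 1/(4.13×27.9) = 0.008679 K/W
R_brass = L/(kA) = 0.0056/(101×27.9) = 1.987×10^-6 K/W
R_cork board = L/(kA) = 0.125/(0.0436×27.9) = 0.1028 K/W
R_outer film = 1/(h_o·A) = 1/(13.1×27.9) = 0.002736 K/W
R_total = 0.1142 K/W;  Q = ΔT/R_total = 34/0.1142 = 297.8 W
T_interface = T_inner − Q·ΣR(inner→interface) = 22 − 298×0.008679

T ≈ 19.4 °C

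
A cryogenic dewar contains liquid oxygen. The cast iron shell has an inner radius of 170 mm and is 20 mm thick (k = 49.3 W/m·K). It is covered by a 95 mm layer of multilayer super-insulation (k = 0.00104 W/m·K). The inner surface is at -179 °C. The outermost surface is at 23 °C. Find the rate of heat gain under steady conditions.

Spherical conduction: R = (1/r_in − 1/r_out)/(4πk) per layer; series-sum.
R_cast iron shell = (1/0.17 − 1/0.19)/(4π×49.3) = 9.995×10^-4 K/W
R_multilayer super-insulation = (1/0.19 − 1/0.285)/(4π×0.00104) = 134.2 K/W
R_total = 134.2 K/W
Q = ΔT/R_total = 202/134.2

Q ≈ 1.5 W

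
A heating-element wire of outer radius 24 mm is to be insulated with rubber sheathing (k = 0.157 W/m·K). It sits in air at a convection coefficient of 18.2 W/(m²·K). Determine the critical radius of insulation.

For a cylinder r_cr = k/h = 0.157/18.2
r_cr = 8.63 mm; since the bare radius (24 mm) is above r_cr, any added insulation will reduce heat loss.

r_cr ≈ 8.63 mm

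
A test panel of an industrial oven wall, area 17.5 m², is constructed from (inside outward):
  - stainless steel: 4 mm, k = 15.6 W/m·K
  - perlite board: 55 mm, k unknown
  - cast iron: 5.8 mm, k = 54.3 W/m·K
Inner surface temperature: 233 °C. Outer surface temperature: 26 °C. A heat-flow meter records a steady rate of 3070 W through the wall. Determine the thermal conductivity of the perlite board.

k ≈ 0.0466 W/(m·K)

Model the wall as resistances in series:
R_stainless steel = L/(kA) = 0.004/(15.6×17.5) = 1.465×10^-5 K/W
R_cast iron = L/(kA) = 0.0058/(54.3×17.5) = 6.104×10^-6 K/W
Sum of known resistances R_other = 2.076×10^-5 K/W
Total R = ΔT/Q = 207/3070 = 0.06743 K/W
R_perlite board = R_total − R_other = 0.06741 K/W
k = L/(R·A) = 0.055/(0.06741×17.5)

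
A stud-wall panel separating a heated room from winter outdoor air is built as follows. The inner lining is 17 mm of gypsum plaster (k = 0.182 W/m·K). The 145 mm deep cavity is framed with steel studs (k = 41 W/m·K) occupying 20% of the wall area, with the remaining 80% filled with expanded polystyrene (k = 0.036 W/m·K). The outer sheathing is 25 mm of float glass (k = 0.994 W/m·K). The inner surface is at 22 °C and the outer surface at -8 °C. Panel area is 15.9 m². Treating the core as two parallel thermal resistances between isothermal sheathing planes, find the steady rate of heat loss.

Sheathing layers in series; stud and cavity paths in parallel between them.
R_inner = 0.017/(0.182×15.9) = 0.005875 K/W
R_stud  = 0.145/(41×0.2×15.9) = 0.001112 K/W
R_cav   = 0.145/(0.036×0.8×15.9) = 0.3166 K/W
1/R_core = 1/R_stud + 1/R_cav → R_core = 0.001108 K/W
R_outer = 0.025/(0.994×15.9) = 0.001582 K/W
R_total = 0.008565 K/W
Q = ΔT/R_total = 30/0.008565

Q ≈ 3500 W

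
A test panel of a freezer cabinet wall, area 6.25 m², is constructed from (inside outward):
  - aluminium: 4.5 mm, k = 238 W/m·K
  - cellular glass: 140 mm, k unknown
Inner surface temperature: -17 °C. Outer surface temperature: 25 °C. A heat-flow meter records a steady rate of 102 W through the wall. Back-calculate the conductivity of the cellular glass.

k ≈ 0.0544 W/(m·K)

Thermal resistances in series:
R_aluminium = L/(kA) = 0.0045/(238×6.25) = 3.025×10^-6 K/W
Sum of known resistances R_other = 3.025×10^-6 K/W
Total R = ΔT/Q = 42/102 = 0.4118 K/W
R_cellular glass = R_total − R_other = 0.4118 K/W
k = L/(R·A) = 0.14/(0.4118×6.25)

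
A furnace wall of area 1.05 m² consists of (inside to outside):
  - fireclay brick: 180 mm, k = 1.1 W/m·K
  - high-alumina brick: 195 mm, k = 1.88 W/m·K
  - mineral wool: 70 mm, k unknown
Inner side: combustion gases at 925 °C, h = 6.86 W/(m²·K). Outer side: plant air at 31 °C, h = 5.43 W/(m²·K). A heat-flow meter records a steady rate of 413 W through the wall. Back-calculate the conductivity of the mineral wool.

Series thermal resistances:
R_inner film = 1/(h_i·A) = 1/(6.86×1.05) = 0.1388 K/W
R_fireclay brick = L/(kA) = 0.18/(1.1×1.05) = 0.1558 K/W
R_high-alumina brick = L/(kA) = 0.195/(1.88×1.05) = 0.09878 K/W
R_outer film = 1/(h_o·A) = 1/(5.43×1.05) = 0.1754 K/W
Sum of known resistances R_other = 0.5689 K/W
Total R = ΔT/Q = 894/413 = 2.165 K/W
R_mineral wool = R_total − R_other = 1.596 K/W
k = L/(R·A) = 0.07/(1.596×1.05)

k ≈ 0.0418 W/(m·K)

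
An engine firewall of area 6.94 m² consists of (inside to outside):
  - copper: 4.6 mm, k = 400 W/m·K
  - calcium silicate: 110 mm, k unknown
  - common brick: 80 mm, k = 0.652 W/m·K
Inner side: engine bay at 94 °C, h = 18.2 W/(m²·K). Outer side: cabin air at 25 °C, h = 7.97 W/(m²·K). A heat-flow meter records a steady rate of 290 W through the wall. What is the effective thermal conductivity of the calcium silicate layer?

Model the wall as resistances in series:
R_inner film = 1/(h_i·A) = 1/(18.2×6.94) = 0.007917 K/W
R_copper = L/(kA) = 0.0046/(400×6.94) = 1.657×10^-6 K/W
R_common brick = L/(kA) = 0.08/(0.652×6.94) = 0.01768 K/W
R_outer film = 1/(h_o·A) = 1/(7.97×6.94) = 0.01808 K/W
Sum of known resistances R_other = 0.04368 K/W
Total R = ΔT/Q = 69/290 = 0.2379 K/W
R_calcium silicate = R_total − R_other = 0.1943 K/W
k = L/(R·A) = 0.11/(0.1943×6.94)

k ≈ 0.0816 W/(m·K)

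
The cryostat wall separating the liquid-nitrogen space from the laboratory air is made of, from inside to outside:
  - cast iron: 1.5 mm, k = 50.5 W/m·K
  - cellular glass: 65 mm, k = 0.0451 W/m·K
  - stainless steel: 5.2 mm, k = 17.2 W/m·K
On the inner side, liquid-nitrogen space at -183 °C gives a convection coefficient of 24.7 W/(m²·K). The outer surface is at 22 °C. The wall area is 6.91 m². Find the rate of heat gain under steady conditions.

Series thermal resistances:
R_inner film = 1/(h_i·A) = 1/(24.7×6.91) = 0.005859 K/W
R_cast iron = L/(kA) = 0.0015/(50.5×6.91) = 4.299×10^-6 K/W
R_cellular glass = L/(kA) = 0.065/(0.0451×6.91) = 0.2086 K/W
R_stainless steel = L/(kA) = 0.0052/(17.2×6.91) = 4.375×10^-5 K/W
R_total = 0.2145 K/W
Q = ΔT / R_total = 205 / 0.2145

Q ≈ 956 W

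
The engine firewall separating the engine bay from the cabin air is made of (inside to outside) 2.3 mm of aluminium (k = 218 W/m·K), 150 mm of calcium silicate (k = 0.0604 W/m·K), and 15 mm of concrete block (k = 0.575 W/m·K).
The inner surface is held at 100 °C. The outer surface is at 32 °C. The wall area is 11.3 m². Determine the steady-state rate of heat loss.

Treating each layer as a thermal resistance in series:
R_aluminium = L/(kA) = 0.0023/(218×11.3) = 9.337×10^-7 K/W
R_calcium silicate = L/(kA) = 0.15/(0.0604×11.3) = 0.2198 K/W
R_concrete block = L/(kA) = 0.015/(0.575×11.3) = 0.002309 K/W
R_total = 0.2221 K/W
Q = ΔT / R_total = 68 / 0.2221

Q ≈ 306 W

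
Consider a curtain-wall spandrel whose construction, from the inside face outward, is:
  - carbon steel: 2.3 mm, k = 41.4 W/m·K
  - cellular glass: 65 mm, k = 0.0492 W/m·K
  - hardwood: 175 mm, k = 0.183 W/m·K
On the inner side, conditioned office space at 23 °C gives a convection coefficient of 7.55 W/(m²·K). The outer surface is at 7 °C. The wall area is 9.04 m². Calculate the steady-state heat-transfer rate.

Model the wall as resistances in series:
R_inner film = 1/(h_i·A) = 1/(7.55×9.04) = 0.01465 K/W
R_carbon steel = L/(kA) = 0.0023/(41.4×9.04) = 6.146×10^-6 K/W
R_cellular glass = L/(kA) = 0.065/(0.0492×9.04) = 0.1461 K/W
R_hardwood = L/(kA) = 0.175/(0.183×9.04) = 0.1058 K/W
R_total = 0.2666 K/W
Q = ΔT / R_total = 16 / 0.2666

Q ≈ 60 W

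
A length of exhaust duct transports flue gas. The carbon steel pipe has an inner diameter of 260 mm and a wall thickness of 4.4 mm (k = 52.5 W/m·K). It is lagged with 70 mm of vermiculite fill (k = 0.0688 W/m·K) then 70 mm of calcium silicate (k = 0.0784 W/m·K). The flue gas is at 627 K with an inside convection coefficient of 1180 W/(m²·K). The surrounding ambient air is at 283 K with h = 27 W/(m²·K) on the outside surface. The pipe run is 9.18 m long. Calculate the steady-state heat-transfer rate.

Q ≈ 1990 W

Per-layer cylindrical resistances, series-summed:
R_inner film = 1/(h_i·2πr₁L) = 1/(1180×2π×0.13×9.18) = 1.13×10^-4 K/W
R_carbon steel pipe wall = ln(134.4/130)/(2π×52.5×9.18) = 1.099×10^-5 K/W
R_vermiculite fill = ln(204.4/134.4)/(2π×0.0688×9.18) = 0.1057 K/W
R_calcium silicate = ln(274.4/204.4)/(2π×0.0784×9.18) = 0.06513 K/W
R_outer film = 1/(h_o·2πr_oL) = 1/(27×2π×0.2744×9.18) = 0.00234 K/W
R_total = 0.1732 K/W
Q = ΔT/R_total = 344/0.1732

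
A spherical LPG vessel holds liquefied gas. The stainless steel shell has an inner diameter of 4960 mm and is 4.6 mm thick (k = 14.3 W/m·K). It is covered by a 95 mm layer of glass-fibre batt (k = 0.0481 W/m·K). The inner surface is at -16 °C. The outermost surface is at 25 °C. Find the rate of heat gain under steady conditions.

Spherical conduction: R = (1/r_in − 1/r_out)/(4πk) per layer; series-sum.
R_stainless steel shell = (1/2.48 − 1/2.4846)/(4π×14.3) = 4.154×10^-6 K/W
R_glass-fibre batt = (1/2.4846 − 1/2.5796)/(4π×0.0481) = 0.02452 K/W
R_total = 0.02453 K/W
Q = ΔT/R_total = 41/0.02453

Q ≈ 1670 W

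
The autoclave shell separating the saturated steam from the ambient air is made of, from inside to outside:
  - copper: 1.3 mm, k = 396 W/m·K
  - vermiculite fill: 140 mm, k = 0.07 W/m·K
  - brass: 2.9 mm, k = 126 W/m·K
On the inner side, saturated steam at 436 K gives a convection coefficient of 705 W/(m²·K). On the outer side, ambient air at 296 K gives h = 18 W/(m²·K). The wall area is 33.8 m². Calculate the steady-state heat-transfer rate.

Q ≈ 2300 W

Series thermal resistances:
R_inner film = 1/(h_i·A) = 1/(705×33.8) = 4.197×10^-5 K/W
R_copper = L/(kA) = 0.0013/(396×33.8) = 9.713×10^-8 K/W
R_vermiculite fill = L/(kA) = 0.14/(0.07×33.8) = 0.05917 K/W
R_brass = L/(kA) = 0.0029/(126×33.8) = 6.809×10^-7 K/W
R_outer film = 1/(h_o·A) = 1/(18×33.8) = 0.001644 K/W
R_total = 0.06086 K/W
Q = ΔT / R_total = 140 / 0.06086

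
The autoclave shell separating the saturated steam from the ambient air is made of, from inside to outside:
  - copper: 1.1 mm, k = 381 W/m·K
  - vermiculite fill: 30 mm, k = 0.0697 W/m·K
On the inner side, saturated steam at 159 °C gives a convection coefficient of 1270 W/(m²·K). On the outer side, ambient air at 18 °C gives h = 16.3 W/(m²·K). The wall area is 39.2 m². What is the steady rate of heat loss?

Thermal resistances in series:
R_inner film = 1/(h_i·A) = 1/(1270×39.2) = 2.009×10^-5 K/W
R_copper = L/(kA) = 0.0011/(381×39.2) = 7.365×10^-8 K/W
R_vermiculite fill = L/(kA) = 0.03/(0.0697×39.2) = 0.01098 K/W
R_outer film = 1/(h_o·A) = 1/(16.3×39.2) = 0.001565 K/W
R_total = 0.01257 K/W
Q = ΔT / R_total = 141 / 0.01257

Q ≈ 11200 W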